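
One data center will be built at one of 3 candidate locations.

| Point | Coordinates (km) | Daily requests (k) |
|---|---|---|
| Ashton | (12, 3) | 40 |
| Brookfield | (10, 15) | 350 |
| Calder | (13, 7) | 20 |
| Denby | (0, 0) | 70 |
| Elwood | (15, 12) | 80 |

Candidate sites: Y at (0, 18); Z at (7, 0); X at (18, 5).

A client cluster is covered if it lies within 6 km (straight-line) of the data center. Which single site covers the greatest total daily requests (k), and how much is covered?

Z, covering 40

Coverage radius r = 6 km; a point is covered iff (Δx)²+(Δy)² ≤ 6² = 36.
  Y (0, 18): covers {none} → 0
  Z (7, 0): covers {Ashton} → 40
  X (18, 5): covers {Calder} → 20
Maximum coverage at Z: 40 daily requests (k).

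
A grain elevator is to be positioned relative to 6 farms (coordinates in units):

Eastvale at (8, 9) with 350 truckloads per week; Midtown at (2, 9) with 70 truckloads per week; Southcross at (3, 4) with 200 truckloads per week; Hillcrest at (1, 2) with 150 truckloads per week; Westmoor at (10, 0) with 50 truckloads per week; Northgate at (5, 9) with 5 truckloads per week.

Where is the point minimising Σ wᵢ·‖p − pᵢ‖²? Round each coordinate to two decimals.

(5.11, 5.97)

The minimiser of Σwᵢ‖p−pᵢ‖² is the weighted centroid p* = (Σwᵢpᵢ)/(Σwᵢ).
Σwᵢ = 825.
Σwᵢxᵢ = 350·8 + 70·2 + 200·3 + 150·1 + 50·10 + 5·5 = 4215.
Σwᵢyᵢ = 350·9 + 70·9 + 200·4 + 150·2 + 50·0 + 5·9 = 4925.
x* = 4215/825 = 5.11, y* = 4925/825 = 5.97.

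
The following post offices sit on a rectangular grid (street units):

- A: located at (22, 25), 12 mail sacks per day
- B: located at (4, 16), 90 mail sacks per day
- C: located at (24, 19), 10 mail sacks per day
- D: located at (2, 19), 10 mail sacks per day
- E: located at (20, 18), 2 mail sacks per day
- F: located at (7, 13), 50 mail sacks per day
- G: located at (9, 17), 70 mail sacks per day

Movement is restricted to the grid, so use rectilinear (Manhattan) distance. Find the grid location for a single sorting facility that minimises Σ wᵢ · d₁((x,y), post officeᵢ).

(7, 16)

Manhattan distance separates: Σwᵢ(|x−xᵢ|+|y−yᵢ|) = Σwᵢ|x−xᵢ| + Σwᵢ|y−yᵢ|, so x and y are optimised independently as 1-D weighted medians.
Total weight W = 244; half = 122.
x-coordinate, sorted with cumulative weight:
  x=2 (D, w=10) cum 10
  x=4 (B, w=90) cum 100
  x=7 (F, w=50) cum 150  ← median
  x=9 (G, w=70) cum 220
  x=20 (E, w=2) cum 222
  x=22 (A, w=12) cum 234
  x=24 (C, w=10) cum 244
⇒ x* = 7
y-coordinate, sorted with cumulative weight:
  y=13 (F, w=50) cum 50
  y=16 (B, w=90) cum 140  ← median
  y=17 (G, w=70) cum 210
  y=18 (E, w=2) cum 212
  y=19 (C, w=10) cum 222
  y=19 (D, w=10) cum 232
  y=25 (A, w=12) cum 244
⇒ y* = 16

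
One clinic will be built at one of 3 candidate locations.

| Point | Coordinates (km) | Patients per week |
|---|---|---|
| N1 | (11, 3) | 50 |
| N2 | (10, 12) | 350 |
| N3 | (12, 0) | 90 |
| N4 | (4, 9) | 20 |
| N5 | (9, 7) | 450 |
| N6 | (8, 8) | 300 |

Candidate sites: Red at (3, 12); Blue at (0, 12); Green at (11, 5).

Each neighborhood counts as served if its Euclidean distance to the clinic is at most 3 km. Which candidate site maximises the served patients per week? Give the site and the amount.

Green, covering 500

Coverage radius r = 3 km; a point is covered iff (Δx)²+(Δy)² ≤ 3² = 9.
  Red (3, 12): covers {none} → 0
  Blue (0, 12): covers {none} → 0
  Green (11, 5): covers {N1, N5} → 500
Maximum coverage at Green: 500 patients per week.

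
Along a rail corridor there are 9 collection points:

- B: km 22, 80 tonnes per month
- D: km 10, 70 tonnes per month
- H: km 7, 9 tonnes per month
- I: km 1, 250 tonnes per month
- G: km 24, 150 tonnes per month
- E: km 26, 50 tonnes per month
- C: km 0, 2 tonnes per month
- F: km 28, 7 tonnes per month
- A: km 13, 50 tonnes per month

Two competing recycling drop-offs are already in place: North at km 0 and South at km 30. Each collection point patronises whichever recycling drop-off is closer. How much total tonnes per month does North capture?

381

The indifferent point is the midpoint (0+30)/2 = 15; collection points left of it (closer to North at 0) go to North, those right go to South.
  C at 0 (w=2) → North
  I at 1 (w=250) → North
  H at 7 (w=9) → North
  D at 10 (w=70) → North
  A at 13 (w=50) → North
  B at 22 (w=80) → South
  G at 24 (w=150) → South
  E at 26 (w=50) → South
  F at 28 (w=7) → South
North captures 381; South captures 287.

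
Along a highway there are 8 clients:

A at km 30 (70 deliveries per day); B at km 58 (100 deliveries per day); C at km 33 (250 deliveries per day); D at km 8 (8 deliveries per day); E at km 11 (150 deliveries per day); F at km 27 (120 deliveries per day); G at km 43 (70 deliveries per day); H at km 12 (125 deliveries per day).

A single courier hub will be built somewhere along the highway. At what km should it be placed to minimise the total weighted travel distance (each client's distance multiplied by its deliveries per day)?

x = 30

For a sum of weighted absolute distances on a line, the optimum is the weighted median (not the mean). Total weight W = 893; half-weight = 446.5.
Sort by position and accumulate weight:
  km 8 (D, w=8) → cum 8
  km 11 (E, w=150) → cum 158
  km 12 (H, w=125) → cum 283
  km 27 (F, w=120) → cum 403
  km 30 (A, w=70) → cum 473  ≥ 446.5 → median here
  km 33 (C, w=250) → cum 723
  km 43 (G, w=70) → cum 793
  km 58 (B, w=100) → cum 893
Optimal location: km 30.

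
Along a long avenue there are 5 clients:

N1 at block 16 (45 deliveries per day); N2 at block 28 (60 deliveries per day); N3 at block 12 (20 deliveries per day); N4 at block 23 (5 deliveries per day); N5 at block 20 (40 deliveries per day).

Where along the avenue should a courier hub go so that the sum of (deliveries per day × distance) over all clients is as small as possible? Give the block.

x = 20

For a sum of weighted absolute distances on a line, the optimum is the weighted median (not the mean). Total weight W = 170; half-weight = 85.
Sort by position and accumulate weight:
  block 12 (N3, w=20) → cum 20
  block 16 (N1, w=45) → cum 65
  block 20 (N5, w=40) → cum 105  ≥ 85 → median here
  block 23 (N4, w=5) → cum 110
  block 28 (N2, w=60) → cum 170
Optimal location: block 20.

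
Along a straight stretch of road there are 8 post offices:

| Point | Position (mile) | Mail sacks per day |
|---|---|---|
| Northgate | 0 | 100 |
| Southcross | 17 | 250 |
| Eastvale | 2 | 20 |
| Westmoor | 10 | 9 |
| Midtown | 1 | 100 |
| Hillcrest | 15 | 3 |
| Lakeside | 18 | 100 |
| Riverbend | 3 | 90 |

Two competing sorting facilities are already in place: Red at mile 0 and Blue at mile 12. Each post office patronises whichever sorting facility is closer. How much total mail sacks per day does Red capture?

The indifferent point is the midpoint (0+12)/2 = 6; post offices left of it (closer to Red at 0) go to Red, those right go to Blue.
  Northgate at 0 (w=100) → Red
  Midtown at 1 (w=100) → Red
  Eastvale at 2 (w=20) → Red
  Riverbend at 3 (w=90) → Red
  Westmoor at 10 (w=9) → Blue
  Hillcrest at 15 (w=3) → Blue
  Southcross at 17 (w=250) → Blue
  Lakeside at 18 (w=100) → Blue
Red captures 310; Blue captures 362.

310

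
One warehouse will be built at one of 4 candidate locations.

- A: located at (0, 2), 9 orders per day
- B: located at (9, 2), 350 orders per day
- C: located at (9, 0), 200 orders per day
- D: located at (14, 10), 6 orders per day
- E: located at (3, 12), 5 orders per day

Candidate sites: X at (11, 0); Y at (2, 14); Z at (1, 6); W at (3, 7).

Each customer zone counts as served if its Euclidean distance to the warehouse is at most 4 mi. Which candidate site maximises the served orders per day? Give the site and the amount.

Coverage radius r = 4 mi; a point is covered iff (Δx)²+(Δy)² ≤ 4² = 16.
  X (11, 0): covers {B, C} → 550
  Y (2, 14): covers {E} → 5
  Z (1, 6): covers {none} → 0
  W (3, 7): covers {none} → 0
Maximum coverage at X: 550 orders per day.

X, covering 550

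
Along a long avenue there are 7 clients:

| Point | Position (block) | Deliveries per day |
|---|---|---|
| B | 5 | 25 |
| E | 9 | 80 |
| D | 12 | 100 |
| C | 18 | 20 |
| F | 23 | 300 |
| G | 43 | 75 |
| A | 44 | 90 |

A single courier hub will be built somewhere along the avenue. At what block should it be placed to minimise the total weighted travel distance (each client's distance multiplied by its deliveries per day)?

x = 23

For a sum of weighted absolute distances on a line, the optimum is the weighted median (not the mean). Total weight W = 690; half-weight = 345.
Sort by position and accumulate weight:
  block 5 (B, w=25) → cum 25
  block 9 (E, w=80) → cum 105
  block 12 (D, w=100) → cum 205
  block 18 (C, w=20) → cum 225
  block 23 (F, w=300) → cum 525  ≥ 345 → median here
  block 43 (G, w=75) → cum 600
  block 44 (A, w=90) → cum 690
Optimal location: block 23.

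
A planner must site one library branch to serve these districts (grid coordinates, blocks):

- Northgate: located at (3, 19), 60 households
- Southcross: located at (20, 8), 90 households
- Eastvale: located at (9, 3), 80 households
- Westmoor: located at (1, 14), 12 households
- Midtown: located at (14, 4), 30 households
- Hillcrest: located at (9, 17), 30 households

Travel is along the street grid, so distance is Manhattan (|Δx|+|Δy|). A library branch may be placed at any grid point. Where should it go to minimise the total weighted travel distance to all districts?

(9, 8)

Manhattan distance separates: Σwᵢ(|x−xᵢ|+|y−yᵢ|) = Σwᵢ|x−xᵢ| + Σwᵢ|y−yᵢ|, so x and y are optimised independently as 1-D weighted medians.
Total weight W = 302; half = 151.
x-coordinate, sorted with cumulative weight:
  x=1 (Westmoor, w=12) cum 12
  x=3 (Northgate, w=60) cum 72
  x=9 (Eastvale, w=80) cum 152  ← median
  x=9 (Hillcrest, w=30) cum 182
  x=14 (Midtown, w=30) cum 212
  x=20 (Southcross, w=90) cum 302
⇒ x* = 9
y-coordinate, sorted with cumulative weight:
  y=3 (Eastvale, w=80) cum 80
  y=4 (Midtown, w=30) cum 110
  y=8 (Southcross, w=90) cum 200  ← median
  y=14 (Westmoor, w=12) cum 212
  y=17 (Hillcrest, w=30) cum 242
  y=19 (Northgate, w=60) cum 302
⇒ y* = 8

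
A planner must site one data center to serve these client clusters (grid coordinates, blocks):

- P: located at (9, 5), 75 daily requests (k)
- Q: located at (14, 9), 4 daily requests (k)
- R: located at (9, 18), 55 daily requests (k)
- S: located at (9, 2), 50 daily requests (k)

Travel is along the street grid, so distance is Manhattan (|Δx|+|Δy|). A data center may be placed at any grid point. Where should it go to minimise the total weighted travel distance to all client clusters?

Manhattan distance separates: Σwᵢ(|x−xᵢ|+|y−yᵢ|) = Σwᵢ|x−xᵢ| + Σwᵢ|y−yᵢ|, so x and y are optimised independently as 1-D weighted medians.
Total weight W = 184; half = 92.
x-coordinate, sorted with cumulative weight:
  x=9 (P, w=75) cum 75
  x=9 (R, w=55) cum 130  ← median
  x=9 (S, w=50) cum 180
  x=14 (Q, w=4) cum 184
⇒ x* = 9
y-coordinate, sorted with cumulative weight:
  y=2 (S, w=50) cum 50
  y=5 (P, w=75) cum 125  ← median
  y=9 (Q, w=4) cum 129
  y=18 (R, w=55) cum 184
⇒ y* = 5

(9, 5)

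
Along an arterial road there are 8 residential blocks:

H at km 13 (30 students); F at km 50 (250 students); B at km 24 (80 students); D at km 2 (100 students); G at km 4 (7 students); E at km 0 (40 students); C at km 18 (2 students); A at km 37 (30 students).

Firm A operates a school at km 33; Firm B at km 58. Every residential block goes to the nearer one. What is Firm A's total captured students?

289

The indifferent point is the midpoint (33+58)/2 = 45.5; residential blocks left of it (closer to Firm A at 33) go to Firm A, those right go to Firm B.
  E at 0 (w=40) → Firm A
  D at 2 (w=100) → Firm A
  G at 4 (w=7) → Firm A
  H at 13 (w=30) → Firm A
  C at 18 (w=2) → Firm A
  B at 24 (w=80) → Firm A
  A at 37 (w=30) → Firm A
  F at 50 (w=250) → Firm B
Firm A captures 289; Firm B captures 250.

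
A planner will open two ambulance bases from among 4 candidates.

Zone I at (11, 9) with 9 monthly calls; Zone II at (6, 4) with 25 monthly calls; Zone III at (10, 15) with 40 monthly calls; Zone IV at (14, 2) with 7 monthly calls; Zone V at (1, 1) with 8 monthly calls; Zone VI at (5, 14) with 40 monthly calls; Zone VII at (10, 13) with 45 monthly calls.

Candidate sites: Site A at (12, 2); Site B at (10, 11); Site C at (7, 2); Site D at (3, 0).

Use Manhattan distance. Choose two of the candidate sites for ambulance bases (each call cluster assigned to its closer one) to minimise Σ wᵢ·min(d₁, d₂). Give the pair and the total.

Evaluate every pair (each demand assigned to the nearer of the two):
  {Site B, Site C}: total = 777
  {Site B, Site D}: total = 887
  {Site A, Site B}: total = 907
  {Site A, Site C}: total = 1962
  {Site C, Site D}: total = 2077
  {Site A, Site D}: total = 2110
Best pair: {Site B, Site C} with total 777.

{Site B, Site C}, total 777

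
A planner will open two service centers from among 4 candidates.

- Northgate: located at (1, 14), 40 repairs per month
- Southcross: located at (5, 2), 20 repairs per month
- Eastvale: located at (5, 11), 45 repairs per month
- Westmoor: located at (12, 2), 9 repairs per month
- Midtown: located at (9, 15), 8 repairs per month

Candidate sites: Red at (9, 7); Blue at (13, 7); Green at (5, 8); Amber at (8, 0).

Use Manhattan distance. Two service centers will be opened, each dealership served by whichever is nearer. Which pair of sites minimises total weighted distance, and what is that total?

{Green, Amber}, total 777

Evaluate every pair (each demand assigned to the nearer of the two):
  {Green, Amber}: total = 777
  {Red, Green}: total = 791
  {Blue, Green}: total = 797
  {Red, Amber}: total = 1178
  {Red, Blue}: total = 1258
  {Blue, Amber}: total = 1550
Best pair: {Green, Amber} with total 777.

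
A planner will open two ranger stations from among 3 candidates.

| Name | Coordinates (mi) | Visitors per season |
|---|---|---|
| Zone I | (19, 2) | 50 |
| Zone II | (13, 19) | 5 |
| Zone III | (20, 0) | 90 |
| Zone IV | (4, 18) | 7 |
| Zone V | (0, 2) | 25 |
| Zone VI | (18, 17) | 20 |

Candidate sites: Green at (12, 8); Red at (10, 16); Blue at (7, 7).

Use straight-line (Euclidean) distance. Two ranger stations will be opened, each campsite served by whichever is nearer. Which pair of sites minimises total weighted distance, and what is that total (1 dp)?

Evaluate every pair (each demand assigned to the nearer of the two):
  {Green, Red}: total = 2041.4
  {Green, Blue}: total = 2045.6
  {Red, Blue}: total = 2420.6
Best pair: {Green, Red} with total 2041.4.

{Green, Red}, total 2041.4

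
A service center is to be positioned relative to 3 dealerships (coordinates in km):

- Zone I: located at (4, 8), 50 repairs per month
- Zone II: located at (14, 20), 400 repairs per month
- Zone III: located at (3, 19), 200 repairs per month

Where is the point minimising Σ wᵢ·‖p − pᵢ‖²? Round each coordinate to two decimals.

The minimiser of Σwᵢ‖p−pᵢ‖² is the weighted centroid p* = (Σwᵢpᵢ)/(Σwᵢ).
Σwᵢ = 650.
Σwᵢxᵢ = 50·4 + 400·14 + 200·3 = 6400.
Σwᵢyᵢ = 50·8 + 400·20 + 200·19 = 12200.
x* = 6400/650 = 9.85, y* = 12200/650 = 18.77.

(9.85, 18.77)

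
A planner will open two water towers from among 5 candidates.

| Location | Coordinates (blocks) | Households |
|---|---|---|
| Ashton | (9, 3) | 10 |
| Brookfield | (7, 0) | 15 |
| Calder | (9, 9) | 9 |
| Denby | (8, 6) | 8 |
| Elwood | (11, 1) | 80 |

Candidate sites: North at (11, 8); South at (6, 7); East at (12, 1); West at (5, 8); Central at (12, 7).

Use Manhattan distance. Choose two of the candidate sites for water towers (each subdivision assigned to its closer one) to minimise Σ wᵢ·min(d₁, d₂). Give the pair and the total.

Evaluate every pair (each demand assigned to the nearer of the two):
  {North, East}: total = 287
  {South, East}: total = 289
  {East, West}: total = 305
  {East, Central}: total = 305
  {North, South}: total = 801
  {South, Central}: total = 819
  {North, West}: total = 847
  {West, Central}: total = 865
  {North, Central}: total = 877
  {South, West}: total = 1139
Best pair: {North, East} with total 287.

{North, East}, total 287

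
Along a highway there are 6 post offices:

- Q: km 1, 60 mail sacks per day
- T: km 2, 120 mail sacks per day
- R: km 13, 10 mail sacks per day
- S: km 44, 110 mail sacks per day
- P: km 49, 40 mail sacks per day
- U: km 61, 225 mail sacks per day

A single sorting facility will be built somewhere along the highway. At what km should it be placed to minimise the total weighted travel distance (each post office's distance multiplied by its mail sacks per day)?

x = 44

For a sum of weighted absolute distances on a line, the optimum is the weighted median (not the mean). Total weight W = 565; half-weight = 282.5.
Sort by position and accumulate weight:
  km 1 (Q, w=60) → cum 60
  km 2 (T, w=120) → cum 180
  km 13 (R, w=10) → cum 190
  km 44 (S, w=110) → cum 300  ≥ 282.5 → median here
  km 49 (P, w=40) → cum 340
  km 61 (U, w=225) → cum 565
Optimal location: km 44.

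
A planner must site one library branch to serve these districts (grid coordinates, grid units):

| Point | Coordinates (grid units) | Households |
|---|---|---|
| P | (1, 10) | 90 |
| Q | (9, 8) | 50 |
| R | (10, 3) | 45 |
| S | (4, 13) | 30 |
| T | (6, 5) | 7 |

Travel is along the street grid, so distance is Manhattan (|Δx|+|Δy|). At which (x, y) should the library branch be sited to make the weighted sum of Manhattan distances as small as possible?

Manhattan distance separates: Σwᵢ(|x−xᵢ|+|y−yᵢ|) = Σwᵢ|x−xᵢ| + Σwᵢ|y−yᵢ|, so x and y are optimised independently as 1-D weighted medians.
Total weight W = 222; half = 111.
x-coordinate, sorted with cumulative weight:
  x=1 (P, w=90) cum 90
  x=4 (S, w=30) cum 120  ← median
  x=6 (T, w=7) cum 127
  x=9 (Q, w=50) cum 177
  x=10 (R, w=45) cum 222
⇒ x* = 4
y-coordinate, sorted with cumulative weight:
  y=3 (R, w=45) cum 45
  y=5 (T, w=7) cum 52
  y=8 (Q, w=50) cum 102
  y=10 (P, w=90) cum 192  ← median
  y=13 (S, w=30) cum 222
⇒ y* = 10

(4, 10)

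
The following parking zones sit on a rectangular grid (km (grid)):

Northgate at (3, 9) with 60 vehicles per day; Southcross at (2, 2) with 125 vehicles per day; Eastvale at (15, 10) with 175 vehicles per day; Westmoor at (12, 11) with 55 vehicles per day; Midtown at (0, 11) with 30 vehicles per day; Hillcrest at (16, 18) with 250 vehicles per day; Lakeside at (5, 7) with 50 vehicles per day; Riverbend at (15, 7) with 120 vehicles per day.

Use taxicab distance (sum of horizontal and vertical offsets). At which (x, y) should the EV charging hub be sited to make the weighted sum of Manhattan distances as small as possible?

Manhattan distance separates: Σwᵢ(|x−xᵢ|+|y−yᵢ|) = Σwᵢ|x−xᵢ| + Σwᵢ|y−yᵢ|, so x and y are optimised independently as 1-D weighted medians.
Total weight W = 865; half = 432.5.
x-coordinate, sorted with cumulative weight:
  x=0 (Midtown, w=30) cum 30
  x=2 (Southcross, w=125) cum 155
  x=3 (Northgate, w=60) cum 215
  x=5 (Lakeside, w=50) cum 265
  x=12 (Westmoor, w=55) cum 320
  x=15 (Eastvale, w=175) cum 495  ← median
  x=15 (Riverbend, w=120) cum 615
  x=16 (Hillcrest, w=250) cum 865
⇒ x* = 15
y-coordinate, sorted with cumulative weight:
  y=2 (Southcross, w=125) cum 125
  y=7 (Lakeside, w=50) cum 175
  y=7 (Riverbend, w=120) cum 295
  y=9 (Northgate, w=60) cum 355
  y=10 (Eastvale, w=175) cum 530  ← median
  y=11 (Westmoor, w=55) cum 585
  y=11 (Midtown, w=30) cum 615
  y=18 (Hillcrest, w=250) cum 865
⇒ y* = 10

(15, 10)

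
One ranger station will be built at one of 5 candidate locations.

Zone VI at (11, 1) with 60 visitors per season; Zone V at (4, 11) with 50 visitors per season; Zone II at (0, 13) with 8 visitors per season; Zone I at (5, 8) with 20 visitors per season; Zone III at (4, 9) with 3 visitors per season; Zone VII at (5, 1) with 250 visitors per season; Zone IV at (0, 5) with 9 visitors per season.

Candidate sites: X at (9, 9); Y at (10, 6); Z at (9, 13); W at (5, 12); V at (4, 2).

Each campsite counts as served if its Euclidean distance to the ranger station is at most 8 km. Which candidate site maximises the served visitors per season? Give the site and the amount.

Y, covering 383

Coverage radius r = 8 km; a point is covered iff (Δx)²+(Δy)² ≤ 8² = 64.
  X (9, 9): covers {Zone V, Zone I, Zone III} → 73
  Y (10, 6): covers {Zone VI, Zone V, Zone I, Zone III, Zone VII} → 383
  Z (9, 13): covers {Zone V, Zone I, Zone III} → 73
  W (5, 12): covers {Zone V, Zone II, Zone I, Zone III} → 81
  V (4, 2): covers {Zone VI, Zone I, Zone III, Zone VII, Zone IV} → 342
Maximum coverage at Y: 383 visitors per season.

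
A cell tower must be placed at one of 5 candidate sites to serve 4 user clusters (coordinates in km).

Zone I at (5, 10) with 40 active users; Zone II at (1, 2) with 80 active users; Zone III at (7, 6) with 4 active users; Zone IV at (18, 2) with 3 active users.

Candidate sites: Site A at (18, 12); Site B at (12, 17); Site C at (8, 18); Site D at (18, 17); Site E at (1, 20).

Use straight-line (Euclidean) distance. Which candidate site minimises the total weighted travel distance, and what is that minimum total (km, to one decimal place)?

Total weighted distance at each candidate:
  Site A (18, 12): total = 2184.1
  Site B (12, 17): total = 1980.9
  Site C (8, 18): total = 1843.7
  Site D (18, 17): total = 2511.5
  Site E (1, 20): total = 2006.0
Minimum is at Site C with total 1843.7 km.

Site C, total 1843.7 km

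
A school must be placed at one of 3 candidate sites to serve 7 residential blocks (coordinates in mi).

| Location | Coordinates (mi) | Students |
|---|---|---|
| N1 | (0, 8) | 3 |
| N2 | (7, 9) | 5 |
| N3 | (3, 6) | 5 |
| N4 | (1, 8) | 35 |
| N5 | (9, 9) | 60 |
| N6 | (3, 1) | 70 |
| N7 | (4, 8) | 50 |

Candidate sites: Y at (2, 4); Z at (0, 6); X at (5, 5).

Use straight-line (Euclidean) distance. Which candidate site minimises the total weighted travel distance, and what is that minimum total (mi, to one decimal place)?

Total weighted distance at each candidate:
  Y (2, 4): total = 1165.4
  Z (0, 6): total = 1338.3
  X (5, 5): total = 1036.6
Minimum is at X with total 1036.6 mi.

X, total 1036.6 mi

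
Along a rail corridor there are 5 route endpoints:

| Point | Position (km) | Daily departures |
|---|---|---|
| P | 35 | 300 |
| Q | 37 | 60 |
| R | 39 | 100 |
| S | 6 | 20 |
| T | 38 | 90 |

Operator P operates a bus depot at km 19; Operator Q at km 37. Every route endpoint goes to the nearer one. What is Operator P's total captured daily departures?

The indifferent point is the midpoint (19+37)/2 = 28; route endpoints left of it (closer to Operator P at 19) go to Operator P, those right go to Operator Q.
  S at 6 (w=20) → Operator P
  P at 35 (w=300) → Operator Q
  Q at 37 (w=60) → Operator Q
  T at 38 (w=90) → Operator Q
  R at 39 (w=100) → Operator Q
Operator P captures 20; Operator Q captures 550.

20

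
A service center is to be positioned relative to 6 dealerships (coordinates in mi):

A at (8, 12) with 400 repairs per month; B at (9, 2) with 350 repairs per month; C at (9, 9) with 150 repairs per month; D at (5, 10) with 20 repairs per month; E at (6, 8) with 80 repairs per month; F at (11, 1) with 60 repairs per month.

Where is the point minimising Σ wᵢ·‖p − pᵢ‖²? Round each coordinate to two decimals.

The minimiser of Σwᵢ‖p−pᵢ‖² is the weighted centroid p* = (Σwᵢpᵢ)/(Σwᵢ).
Σwᵢ = 1060.
Σwᵢxᵢ = 400·8 + 350·9 + 150·9 + 20·5 + 80·6 + 60·11 = 8940.
Σwᵢyᵢ = 400·12 + 350·2 + 150·9 + 20·10 + 80·8 + 60·1 = 7750.
x* = 8940/1060 = 8.43, y* = 7750/1060 = 7.31.

(8.43, 7.31)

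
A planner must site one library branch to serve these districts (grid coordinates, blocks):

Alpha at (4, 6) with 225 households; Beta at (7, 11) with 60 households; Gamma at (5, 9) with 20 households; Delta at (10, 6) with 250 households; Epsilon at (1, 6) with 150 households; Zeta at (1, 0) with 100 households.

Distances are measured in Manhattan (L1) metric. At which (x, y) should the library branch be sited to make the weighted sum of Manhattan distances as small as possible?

Manhattan distance separates: Σwᵢ(|x−xᵢ|+|y−yᵢ|) = Σwᵢ|x−xᵢ| + Σwᵢ|y−yᵢ|, so x and y are optimised independently as 1-D weighted medians.
Total weight W = 805; half = 402.5.
x-coordinate, sorted with cumulative weight:
  x=1 (Epsilon, w=150) cum 150
  x=1 (Zeta, w=100) cum 250
  x=4 (Alpha, w=225) cum 475  ← median
  x=5 (Gamma, w=20) cum 495
  x=7 (Beta, w=60) cum 555
  x=10 (Delta, w=250) cum 805
⇒ x* = 4
y-coordinate, sorted with cumulative weight:
  y=0 (Zeta, w=100) cum 100
  y=6 (Alpha, w=225) cum 325
  y=6 (Delta, w=250) cum 575  ← median
  y=6 (Epsilon, w=150) cum 725
  y=9 (Gamma, w=20) cum 745
  y=11 (Beta, w=60) cum 805
⇒ y* = 6

(4, 6)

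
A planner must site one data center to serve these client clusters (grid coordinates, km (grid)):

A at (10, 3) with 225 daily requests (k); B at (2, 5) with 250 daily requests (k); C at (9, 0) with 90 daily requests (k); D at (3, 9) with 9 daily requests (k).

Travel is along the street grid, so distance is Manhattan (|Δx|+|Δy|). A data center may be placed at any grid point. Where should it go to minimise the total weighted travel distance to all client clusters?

(9, 3)

Manhattan distance separates: Σwᵢ(|x−xᵢ|+|y−yᵢ|) = Σwᵢ|x−xᵢ| + Σwᵢ|y−yᵢ|, so x and y are optimised independently as 1-D weighted medians.
Total weight W = 574; half = 287.
x-coordinate, sorted with cumulative weight:
  x=2 (B, w=250) cum 250
  x=3 (D, w=9) cum 259
  x=9 (C, w=90) cum 349  ← median
  x=10 (A, w=225) cum 574
⇒ x* = 9
y-coordinate, sorted with cumulative weight:
  y=0 (C, w=90) cum 90
  y=3 (A, w=225) cum 315  ← median
  y=5 (B, w=250) cum 565
  y=9 (D, w=9) cum 574
⇒ y* = 3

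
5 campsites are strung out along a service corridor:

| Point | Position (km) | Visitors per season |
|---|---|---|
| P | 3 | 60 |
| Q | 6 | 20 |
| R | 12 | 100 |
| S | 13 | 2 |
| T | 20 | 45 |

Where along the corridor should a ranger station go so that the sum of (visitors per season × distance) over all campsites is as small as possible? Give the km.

x = 12

For a sum of weighted absolute distances on a line, the optimum is the weighted median (not the mean). Total weight W = 227; half-weight = 113.5.
Sort by position and accumulate weight:
  km 3 (P, w=60) → cum 60
  km 6 (Q, w=20) → cum 80
  km 12 (R, w=100) → cum 180  ≥ 113.5 → median here
  km 13 (S, w=2) → cum 182
  km 20 (T, w=45) → cum 227
Optimal location: km 12.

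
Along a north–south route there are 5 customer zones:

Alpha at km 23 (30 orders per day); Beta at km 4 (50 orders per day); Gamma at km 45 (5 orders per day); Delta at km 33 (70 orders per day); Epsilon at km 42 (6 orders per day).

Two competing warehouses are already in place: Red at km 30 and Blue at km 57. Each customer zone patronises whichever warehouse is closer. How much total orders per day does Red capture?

156

The indifferent point is the midpoint (30+57)/2 = 43.5; customer zones left of it (closer to Red at 30) go to Red, those right go to Blue.
  Beta at 4 (w=50) → Red
  Alpha at 23 (w=30) → Red
  Delta at 33 (w=70) → Red
  Epsilon at 42 (w=6) → Red
  Gamma at 45 (w=5) → Blue
Red captures 156; Blue captures 5.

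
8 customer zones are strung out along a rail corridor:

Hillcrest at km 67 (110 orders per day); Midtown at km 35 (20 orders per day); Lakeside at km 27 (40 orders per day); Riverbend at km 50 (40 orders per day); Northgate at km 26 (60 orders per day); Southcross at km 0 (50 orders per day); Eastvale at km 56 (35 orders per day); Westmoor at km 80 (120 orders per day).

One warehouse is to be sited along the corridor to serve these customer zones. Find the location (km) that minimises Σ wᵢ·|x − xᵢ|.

For a sum of weighted absolute distances on a line, the optimum is the weighted median (not the mean). Total weight W = 475; half-weight = 237.5.
Sort by position and accumulate weight:
  km 0 (Southcross, w=50) → cum 50
  km 26 (Northgate, w=60) → cum 110
  km 27 (Lakeside, w=40) → cum 150
  km 35 (Midtown, w=20) → cum 170
  km 50 (Riverbend, w=40) → cum 210
  km 56 (Eastvale, w=35) → cum 245  ≥ 237.5 → median here
  km 67 (Hillcrest, w=110) → cum 355
  km 80 (Westmoor, w=120) → cum 475
Optimal location: km 56.

x = 56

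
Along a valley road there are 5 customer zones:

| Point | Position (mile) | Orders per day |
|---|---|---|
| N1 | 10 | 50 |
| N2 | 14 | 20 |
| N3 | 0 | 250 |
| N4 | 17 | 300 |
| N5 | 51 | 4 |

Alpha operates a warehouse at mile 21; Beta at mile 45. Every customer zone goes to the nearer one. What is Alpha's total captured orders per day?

620

The indifferent point is the midpoint (21+45)/2 = 33; customer zones left of it (closer to Alpha at 21) go to Alpha, those right go to Beta.
  N3 at 0 (w=250) → Alpha
  N1 at 10 (w=50) → Alpha
  N2 at 14 (w=20) → Alpha
  N4 at 17 (w=300) → Alpha
  N5 at 51 (w=4) → Beta
Alpha captures 620; Beta captures 4.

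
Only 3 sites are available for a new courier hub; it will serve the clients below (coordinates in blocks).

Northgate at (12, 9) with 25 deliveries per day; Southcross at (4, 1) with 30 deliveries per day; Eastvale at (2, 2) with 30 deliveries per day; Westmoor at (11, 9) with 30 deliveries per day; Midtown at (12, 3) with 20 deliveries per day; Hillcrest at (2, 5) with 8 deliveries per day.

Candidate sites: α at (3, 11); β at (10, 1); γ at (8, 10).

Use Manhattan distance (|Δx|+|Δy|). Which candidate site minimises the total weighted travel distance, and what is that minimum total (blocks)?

Total weighted distance at each candidate:
  α (3, 11): total = 1601
  β (10, 1): total = 1146
  γ (8, 10): total = 1363
Minimum is at β with total 1146 blocks.

β, total 1146 blocks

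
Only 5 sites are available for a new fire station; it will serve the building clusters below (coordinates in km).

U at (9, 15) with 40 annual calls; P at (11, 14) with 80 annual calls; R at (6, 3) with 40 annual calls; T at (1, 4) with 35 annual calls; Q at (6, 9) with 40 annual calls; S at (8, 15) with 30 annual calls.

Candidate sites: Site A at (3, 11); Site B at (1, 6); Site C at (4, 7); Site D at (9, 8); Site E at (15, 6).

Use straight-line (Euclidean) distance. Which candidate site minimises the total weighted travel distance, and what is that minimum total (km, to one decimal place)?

Site D, total 1670.9 km

Total weighted distance at each candidate:
  Site A (3, 11): total = 1904.8
  Site B (1, 6): total = 2384.7
  Site C (4, 7): total = 1878.2
  Site D (9, 8): total = 1670.9
  Site E (15, 6): total = 2744.2
Minimum is at Site D with total 1670.9 km.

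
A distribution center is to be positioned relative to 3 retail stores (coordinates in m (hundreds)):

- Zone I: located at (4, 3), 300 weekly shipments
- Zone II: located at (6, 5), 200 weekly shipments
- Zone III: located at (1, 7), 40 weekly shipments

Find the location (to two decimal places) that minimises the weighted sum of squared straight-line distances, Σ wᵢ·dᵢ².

(4.52, 4.04)

The minimiser of Σwᵢ‖p−pᵢ‖² is the weighted centroid p* = (Σwᵢpᵢ)/(Σwᵢ).
Σwᵢ = 540.
Σwᵢxᵢ = 300·4 + 200·6 + 40·1 = 2440.
Σwᵢyᵢ = 300·3 + 200·5 + 40·7 = 2180.
x* = 2440/540 = 4.52, y* = 2180/540 = 4.04.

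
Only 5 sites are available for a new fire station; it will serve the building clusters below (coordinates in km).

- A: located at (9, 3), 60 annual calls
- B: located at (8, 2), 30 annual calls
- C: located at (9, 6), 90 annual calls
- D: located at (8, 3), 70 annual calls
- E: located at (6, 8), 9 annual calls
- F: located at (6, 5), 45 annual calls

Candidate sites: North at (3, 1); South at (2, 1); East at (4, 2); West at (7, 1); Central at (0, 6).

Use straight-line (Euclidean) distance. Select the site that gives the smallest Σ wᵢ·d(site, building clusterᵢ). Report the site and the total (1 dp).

Total weighted distance at each candidate:
  North (3, 1): total = 1905.9
  South (2, 1): total = 2163.3
  East (4, 2): total = 1510.0
  West (7, 1): total = 1102.5
  Central (0, 6): total = 2576.3
Minimum is at West with total 1102.5 km.

West, total 1102.5 km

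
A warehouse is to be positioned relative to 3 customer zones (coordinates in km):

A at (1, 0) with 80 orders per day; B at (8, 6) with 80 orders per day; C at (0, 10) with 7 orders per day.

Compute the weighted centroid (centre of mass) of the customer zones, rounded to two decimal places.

(4.31, 3.29)

The minimiser of Σwᵢ‖p−pᵢ‖² is the weighted centroid p* = (Σwᵢpᵢ)/(Σwᵢ).
Σwᵢ = 167.
Σwᵢxᵢ = 80·1 + 80·8 + 7·0 = 720.
Σwᵢyᵢ = 80·0 + 80·6 + 7·10 = 550.
x* = 720/167 = 4.31, y* = 550/167 = 3.29.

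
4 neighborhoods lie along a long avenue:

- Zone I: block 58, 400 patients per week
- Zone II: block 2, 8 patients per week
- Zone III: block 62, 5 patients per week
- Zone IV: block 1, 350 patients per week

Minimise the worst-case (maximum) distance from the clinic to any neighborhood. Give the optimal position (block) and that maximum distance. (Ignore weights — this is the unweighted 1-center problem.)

location 31.5, max distance 30.5

The 1-center on a line is the midpoint of the two extreme points: leftmost at 1, rightmost at 62.
Optimal location = (1 + 62)/2 = 31.5; maximum distance = (62 − 1)/2 = 30.5.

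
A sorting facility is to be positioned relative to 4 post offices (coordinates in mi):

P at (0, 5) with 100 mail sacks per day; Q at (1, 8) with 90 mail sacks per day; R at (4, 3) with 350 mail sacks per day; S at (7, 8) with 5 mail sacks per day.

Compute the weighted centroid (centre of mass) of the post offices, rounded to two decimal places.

The minimiser of Σwᵢ‖p−pᵢ‖² is the weighted centroid p* = (Σwᵢpᵢ)/(Σwᵢ).
Σwᵢ = 545.
Σwᵢxᵢ = 100·0 + 90·1 + 350·4 + 5·7 = 1525.
Σwᵢyᵢ = 100·5 + 90·8 + 350·3 + 5·8 = 2310.
x* = 1525/545 = 2.80, y* = 2310/545 = 4.24.

(2.80, 4.24)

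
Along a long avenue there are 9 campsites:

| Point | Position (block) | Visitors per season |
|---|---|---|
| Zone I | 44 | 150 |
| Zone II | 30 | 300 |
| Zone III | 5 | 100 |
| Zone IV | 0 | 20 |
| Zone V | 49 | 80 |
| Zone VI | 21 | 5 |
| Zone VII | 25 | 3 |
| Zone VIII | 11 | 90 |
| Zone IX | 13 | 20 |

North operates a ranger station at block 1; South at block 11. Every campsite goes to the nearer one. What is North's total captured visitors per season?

The indifferent point is the midpoint (1+11)/2 = 6; campsites left of it (closer to North at 1) go to North, those right go to South.
  Zone IV at 0 (w=20) → North
  Zone III at 5 (w=100) → North
  Zone VIII at 11 (w=90) → South
  Zone IX at 13 (w=20) → South
  Zone VI at 21 (w=5) → South
  Zone VII at 25 (w=3) → South
  Zone II at 30 (w=300) → South
  Zone I at 44 (w=150) → South
  Zone V at 49 (w=80) → South
North captures 120; South captures 648.

120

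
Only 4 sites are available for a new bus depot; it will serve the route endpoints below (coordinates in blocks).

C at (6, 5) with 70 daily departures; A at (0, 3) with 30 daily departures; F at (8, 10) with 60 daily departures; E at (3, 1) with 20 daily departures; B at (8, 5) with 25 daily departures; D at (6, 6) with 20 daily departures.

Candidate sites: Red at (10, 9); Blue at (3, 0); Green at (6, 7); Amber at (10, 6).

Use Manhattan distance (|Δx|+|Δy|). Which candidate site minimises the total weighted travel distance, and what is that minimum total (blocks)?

Green, total 1040 blocks

Total weighted distance at each candidate:
  Red (10, 9): total = 1810
  Blue (3, 0): total = 2090
  Green (6, 7): total = 1040
  Amber (10, 6): total = 1495
Minimum is at Green with total 1040 blocks.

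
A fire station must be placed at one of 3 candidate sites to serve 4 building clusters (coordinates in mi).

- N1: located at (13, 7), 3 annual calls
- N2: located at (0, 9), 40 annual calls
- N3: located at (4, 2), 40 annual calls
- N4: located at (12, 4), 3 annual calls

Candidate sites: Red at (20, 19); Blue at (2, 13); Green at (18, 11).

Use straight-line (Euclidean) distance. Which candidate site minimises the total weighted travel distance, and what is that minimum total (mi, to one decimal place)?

Total weighted distance at each candidate:
  Red (20, 19): total = 1920.9
  Blue (2, 13): total = 704.0
  Green (18, 11): total = 1437.0
Minimum is at Blue with total 704.0 mi.

Blue, total 704.0 mi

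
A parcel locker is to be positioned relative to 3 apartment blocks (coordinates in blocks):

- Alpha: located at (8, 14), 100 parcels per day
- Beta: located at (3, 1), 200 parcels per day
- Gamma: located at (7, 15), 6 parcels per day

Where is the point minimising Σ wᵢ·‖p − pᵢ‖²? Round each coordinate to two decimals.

(4.71, 5.52)

The minimiser of Σwᵢ‖p−pᵢ‖² is the weighted centroid p* = (Σwᵢpᵢ)/(Σwᵢ).
Σwᵢ = 306.
Σwᵢxᵢ = 100·8 + 200·3 + 6·7 = 1442.
Σwᵢyᵢ = 100·14 + 200·1 + 6·15 = 1690.
x* = 1442/306 = 4.71, y* = 1690/306 = 5.52.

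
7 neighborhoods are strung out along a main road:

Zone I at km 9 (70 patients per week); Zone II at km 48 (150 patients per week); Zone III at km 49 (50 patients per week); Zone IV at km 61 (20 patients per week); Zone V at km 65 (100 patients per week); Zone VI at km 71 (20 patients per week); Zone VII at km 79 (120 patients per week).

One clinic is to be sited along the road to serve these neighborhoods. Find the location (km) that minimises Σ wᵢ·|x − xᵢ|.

x = 49

For a sum of weighted absolute distances on a line, the optimum is the weighted median (not the mean). Total weight W = 530; half-weight = 265.
Sort by position and accumulate weight:
  km 9 (Zone I, w=70) → cum 70
  km 48 (Zone II, w=150) → cum 220
  km 49 (Zone III, w=50) → cum 270  ≥ 265 → median here
  km 61 (Zone IV, w=20) → cum 290
  km 65 (Zone V, w=100) → cum 390
  km 71 (Zone VI, w=20) → cum 410
  km 79 (Zone VII, w=120) → cum 530
Optimal location: km 49.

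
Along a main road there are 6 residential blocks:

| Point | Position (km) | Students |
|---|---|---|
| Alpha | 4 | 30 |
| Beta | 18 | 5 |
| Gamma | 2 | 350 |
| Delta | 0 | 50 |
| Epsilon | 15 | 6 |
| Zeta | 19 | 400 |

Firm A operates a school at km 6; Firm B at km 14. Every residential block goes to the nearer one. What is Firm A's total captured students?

430

The indifferent point is the midpoint (6+14)/2 = 10; residential blocks left of it (closer to Firm A at 6) go to Firm A, those right go to Firm B.
  Delta at 0 (w=50) → Firm A
  Gamma at 2 (w=350) → Firm A
  Alpha at 4 (w=30) → Firm A
  Epsilon at 15 (w=6) → Firm B
  Beta at 18 (w=5) → Firm B
  Zeta at 19 (w=400) → Firm B
Firm A captures 430; Firm B captures 411.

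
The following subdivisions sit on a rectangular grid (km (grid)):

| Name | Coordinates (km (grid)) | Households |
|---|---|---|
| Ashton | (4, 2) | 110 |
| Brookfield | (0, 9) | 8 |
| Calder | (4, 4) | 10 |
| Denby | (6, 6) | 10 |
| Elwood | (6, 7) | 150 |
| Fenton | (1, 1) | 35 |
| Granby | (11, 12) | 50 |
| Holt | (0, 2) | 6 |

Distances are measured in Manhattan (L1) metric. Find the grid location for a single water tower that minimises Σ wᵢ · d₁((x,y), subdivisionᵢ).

Manhattan distance separates: Σwᵢ(|x−xᵢ|+|y−yᵢ|) = Σwᵢ|x−xᵢ| + Σwᵢ|y−yᵢ|, so x and y are optimised independently as 1-D weighted medians.
Total weight W = 379; half = 189.5.
x-coordinate, sorted with cumulative weight:
  x=0 (Brookfield, w=8) cum 8
  x=0 (Holt, w=6) cum 14
  x=1 (Fenton, w=35) cum 49
  x=4 (Ashton, w=110) cum 159
  x=4 (Calder, w=10) cum 169
  x=6 (Denby, w=10) cum 179
  x=6 (Elwood, w=150) cum 329  ← median
  x=11 (Granby, w=50) cum 379
⇒ x* = 6
y-coordinate, sorted with cumulative weight:
  y=1 (Fenton, w=35) cum 35
  y=2 (Ashton, w=110) cum 145
  y=2 (Holt, w=6) cum 151
  y=4 (Calder, w=10) cum 161
  y=6 (Denby, w=10) cum 171
  y=7 (Elwood, w=150) cum 321  ← median
  y=9 (Brookfield, w=8) cum 329
  y=12 (Granby, w=50) cum 379
⇒ y* = 7

(6, 7)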